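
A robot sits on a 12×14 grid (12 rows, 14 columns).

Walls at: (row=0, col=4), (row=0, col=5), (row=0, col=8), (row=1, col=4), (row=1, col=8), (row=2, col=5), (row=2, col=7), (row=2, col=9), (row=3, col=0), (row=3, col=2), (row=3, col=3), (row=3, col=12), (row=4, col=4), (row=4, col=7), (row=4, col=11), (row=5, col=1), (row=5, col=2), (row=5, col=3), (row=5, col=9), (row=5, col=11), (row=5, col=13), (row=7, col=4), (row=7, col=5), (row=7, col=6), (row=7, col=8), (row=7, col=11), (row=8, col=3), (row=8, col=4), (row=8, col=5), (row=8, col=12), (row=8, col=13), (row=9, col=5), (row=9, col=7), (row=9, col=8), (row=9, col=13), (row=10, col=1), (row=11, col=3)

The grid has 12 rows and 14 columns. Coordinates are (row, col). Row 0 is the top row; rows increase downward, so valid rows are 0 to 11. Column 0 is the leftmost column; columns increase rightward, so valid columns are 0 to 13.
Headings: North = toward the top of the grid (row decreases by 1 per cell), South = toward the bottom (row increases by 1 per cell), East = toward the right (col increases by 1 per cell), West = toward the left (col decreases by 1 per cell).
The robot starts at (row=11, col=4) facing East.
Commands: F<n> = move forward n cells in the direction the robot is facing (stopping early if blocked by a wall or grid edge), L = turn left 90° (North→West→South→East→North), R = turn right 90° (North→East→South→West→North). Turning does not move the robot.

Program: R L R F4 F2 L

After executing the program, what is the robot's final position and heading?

Answer: Final position: (row=11, col=4), facing East

Derivation:
Start: (row=11, col=4), facing East
  R: turn right, now facing South
  L: turn left, now facing East
  R: turn right, now facing South
  F4: move forward 0/4 (blocked), now at (row=11, col=4)
  F2: move forward 0/2 (blocked), now at (row=11, col=4)
  L: turn left, now facing East
Final: (row=11, col=4), facing East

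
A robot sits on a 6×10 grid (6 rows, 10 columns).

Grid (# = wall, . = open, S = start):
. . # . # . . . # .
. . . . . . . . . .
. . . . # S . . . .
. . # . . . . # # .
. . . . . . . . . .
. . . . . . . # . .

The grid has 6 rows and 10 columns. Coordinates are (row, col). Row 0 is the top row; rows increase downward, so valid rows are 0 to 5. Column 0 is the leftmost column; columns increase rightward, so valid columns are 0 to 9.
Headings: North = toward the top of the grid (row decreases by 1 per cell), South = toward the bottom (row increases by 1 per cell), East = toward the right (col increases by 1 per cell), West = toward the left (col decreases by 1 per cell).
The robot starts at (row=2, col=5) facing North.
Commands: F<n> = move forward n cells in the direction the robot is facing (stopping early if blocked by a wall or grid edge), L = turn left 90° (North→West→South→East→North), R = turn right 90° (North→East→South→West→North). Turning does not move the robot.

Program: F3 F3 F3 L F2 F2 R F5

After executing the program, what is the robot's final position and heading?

Answer: Final position: (row=0, col=5), facing North

Derivation:
Start: (row=2, col=5), facing North
  F3: move forward 2/3 (blocked), now at (row=0, col=5)
  F3: move forward 0/3 (blocked), now at (row=0, col=5)
  F3: move forward 0/3 (blocked), now at (row=0, col=5)
  L: turn left, now facing West
  F2: move forward 0/2 (blocked), now at (row=0, col=5)
  F2: move forward 0/2 (blocked), now at (row=0, col=5)
  R: turn right, now facing North
  F5: move forward 0/5 (blocked), now at (row=0, col=5)
Final: (row=0, col=5), facing North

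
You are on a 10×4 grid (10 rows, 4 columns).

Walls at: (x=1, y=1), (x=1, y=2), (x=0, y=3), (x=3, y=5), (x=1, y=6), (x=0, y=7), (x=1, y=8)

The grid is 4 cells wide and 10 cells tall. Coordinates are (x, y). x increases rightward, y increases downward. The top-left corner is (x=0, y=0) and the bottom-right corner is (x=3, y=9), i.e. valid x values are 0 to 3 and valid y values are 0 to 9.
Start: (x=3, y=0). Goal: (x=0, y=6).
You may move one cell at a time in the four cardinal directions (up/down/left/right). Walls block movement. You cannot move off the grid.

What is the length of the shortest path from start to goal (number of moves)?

BFS from (x=3, y=0) until reaching (x=0, y=6):
  Distance 0: (x=3, y=0)
  Distance 1: (x=2, y=0), (x=3, y=1)
  Distance 2: (x=1, y=0), (x=2, y=1), (x=3, y=2)
  Distance 3: (x=0, y=0), (x=2, y=2), (x=3, y=3)
  Distance 4: (x=0, y=1), (x=2, y=3), (x=3, y=4)
  Distance 5: (x=0, y=2), (x=1, y=3), (x=2, y=4)
  Distance 6: (x=1, y=4), (x=2, y=5)
  Distance 7: (x=0, y=4), (x=1, y=5), (x=2, y=6)
  Distance 8: (x=0, y=5), (x=3, y=6), (x=2, y=7)
  Distance 9: (x=0, y=6), (x=1, y=7), (x=3, y=7), (x=2, y=8)  <- goal reached here
One shortest path (9 moves): (x=3, y=0) -> (x=2, y=0) -> (x=2, y=1) -> (x=2, y=2) -> (x=2, y=3) -> (x=1, y=3) -> (x=1, y=4) -> (x=0, y=4) -> (x=0, y=5) -> (x=0, y=6)

Answer: Shortest path length: 9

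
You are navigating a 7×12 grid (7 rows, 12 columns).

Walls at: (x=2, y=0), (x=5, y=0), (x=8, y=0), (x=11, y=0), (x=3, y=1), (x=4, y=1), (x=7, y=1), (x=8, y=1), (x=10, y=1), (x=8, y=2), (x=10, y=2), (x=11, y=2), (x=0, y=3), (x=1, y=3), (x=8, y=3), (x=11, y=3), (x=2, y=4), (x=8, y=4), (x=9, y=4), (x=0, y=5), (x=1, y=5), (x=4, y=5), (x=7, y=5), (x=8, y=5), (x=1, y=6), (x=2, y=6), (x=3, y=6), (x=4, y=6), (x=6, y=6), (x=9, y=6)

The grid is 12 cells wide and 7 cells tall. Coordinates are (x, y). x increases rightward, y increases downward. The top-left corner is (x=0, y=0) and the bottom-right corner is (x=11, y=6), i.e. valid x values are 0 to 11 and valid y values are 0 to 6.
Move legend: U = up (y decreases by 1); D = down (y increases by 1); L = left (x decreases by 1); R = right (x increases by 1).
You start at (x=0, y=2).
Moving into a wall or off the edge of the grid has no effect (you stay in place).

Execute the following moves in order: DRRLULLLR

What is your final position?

Answer: Final position: (x=1, y=1)

Derivation:
Start: (x=0, y=2)
  D (down): blocked, stay at (x=0, y=2)
  R (right): (x=0, y=2) -> (x=1, y=2)
  R (right): (x=1, y=2) -> (x=2, y=2)
  L (left): (x=2, y=2) -> (x=1, y=2)
  U (up): (x=1, y=2) -> (x=1, y=1)
  L (left): (x=1, y=1) -> (x=0, y=1)
  L (left): blocked, stay at (x=0, y=1)
  L (left): blocked, stay at (x=0, y=1)
  R (right): (x=0, y=1) -> (x=1, y=1)
Final: (x=1, y=1)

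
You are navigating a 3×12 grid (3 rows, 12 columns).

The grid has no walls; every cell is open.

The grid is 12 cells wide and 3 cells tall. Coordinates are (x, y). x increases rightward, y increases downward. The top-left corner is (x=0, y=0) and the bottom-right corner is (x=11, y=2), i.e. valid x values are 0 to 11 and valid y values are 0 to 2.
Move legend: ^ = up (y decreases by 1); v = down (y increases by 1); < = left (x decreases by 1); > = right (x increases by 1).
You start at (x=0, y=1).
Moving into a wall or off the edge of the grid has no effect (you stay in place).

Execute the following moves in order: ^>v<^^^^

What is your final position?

Answer: Final position: (x=0, y=0)

Derivation:
Start: (x=0, y=1)
  ^ (up): (x=0, y=1) -> (x=0, y=0)
  > (right): (x=0, y=0) -> (x=1, y=0)
  v (down): (x=1, y=0) -> (x=1, y=1)
  < (left): (x=1, y=1) -> (x=0, y=1)
  ^ (up): (x=0, y=1) -> (x=0, y=0)
  [×3]^ (up): blocked, stay at (x=0, y=0)
Final: (x=0, y=0)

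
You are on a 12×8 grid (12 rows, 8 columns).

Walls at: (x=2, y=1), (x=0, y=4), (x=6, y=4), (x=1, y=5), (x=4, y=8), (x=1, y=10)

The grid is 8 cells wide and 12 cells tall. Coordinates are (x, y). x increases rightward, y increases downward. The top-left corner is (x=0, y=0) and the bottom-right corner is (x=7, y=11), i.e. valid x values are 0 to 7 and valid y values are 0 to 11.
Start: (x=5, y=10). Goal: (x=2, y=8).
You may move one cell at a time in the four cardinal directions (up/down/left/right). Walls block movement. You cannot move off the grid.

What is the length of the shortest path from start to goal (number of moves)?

Answer: Shortest path length: 5

Derivation:
BFS from (x=5, y=10) until reaching (x=2, y=8):
  Distance 0: (x=5, y=10)
  Distance 1: (x=5, y=9), (x=4, y=10), (x=6, y=10), (x=5, y=11)
  Distance 2: (x=5, y=8), (x=4, y=9), (x=6, y=9), (x=3, y=10), (x=7, y=10), (x=4, y=11), (x=6, y=11)
  Distance 3: (x=5, y=7), (x=6, y=8), (x=3, y=9), (x=7, y=9), (x=2, y=10), (x=3, y=11), (x=7, y=11)
  Distance 4: (x=5, y=6), (x=4, y=7), (x=6, y=7), (x=3, y=8), (x=7, y=8), (x=2, y=9), (x=2, y=11)
  Distance 5: (x=5, y=5), (x=4, y=6), (x=6, y=6), (x=3, y=7), (x=7, y=7), (x=2, y=8), (x=1, y=9), (x=1, y=11)  <- goal reached here
One shortest path (5 moves): (x=5, y=10) -> (x=4, y=10) -> (x=3, y=10) -> (x=2, y=10) -> (x=2, y=9) -> (x=2, y=8)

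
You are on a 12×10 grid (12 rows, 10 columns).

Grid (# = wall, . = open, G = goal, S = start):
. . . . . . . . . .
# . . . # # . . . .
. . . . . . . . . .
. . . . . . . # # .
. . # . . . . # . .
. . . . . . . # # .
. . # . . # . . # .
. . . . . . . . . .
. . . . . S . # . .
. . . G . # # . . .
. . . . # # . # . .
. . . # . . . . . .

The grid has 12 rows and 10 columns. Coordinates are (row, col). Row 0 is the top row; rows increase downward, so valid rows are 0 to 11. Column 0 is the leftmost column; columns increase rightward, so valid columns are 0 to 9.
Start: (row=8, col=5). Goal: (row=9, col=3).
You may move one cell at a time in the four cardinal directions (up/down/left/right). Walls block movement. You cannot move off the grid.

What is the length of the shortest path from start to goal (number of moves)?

Answer: Shortest path length: 3

Derivation:
BFS from (row=8, col=5) until reaching (row=9, col=3):
  Distance 0: (row=8, col=5)
  Distance 1: (row=7, col=5), (row=8, col=4), (row=8, col=6)
  Distance 2: (row=7, col=4), (row=7, col=6), (row=8, col=3), (row=9, col=4)
  Distance 3: (row=6, col=4), (row=6, col=6), (row=7, col=3), (row=7, col=7), (row=8, col=2), (row=9, col=3)  <- goal reached here
One shortest path (3 moves): (row=8, col=5) -> (row=8, col=4) -> (row=8, col=3) -> (row=9, col=3)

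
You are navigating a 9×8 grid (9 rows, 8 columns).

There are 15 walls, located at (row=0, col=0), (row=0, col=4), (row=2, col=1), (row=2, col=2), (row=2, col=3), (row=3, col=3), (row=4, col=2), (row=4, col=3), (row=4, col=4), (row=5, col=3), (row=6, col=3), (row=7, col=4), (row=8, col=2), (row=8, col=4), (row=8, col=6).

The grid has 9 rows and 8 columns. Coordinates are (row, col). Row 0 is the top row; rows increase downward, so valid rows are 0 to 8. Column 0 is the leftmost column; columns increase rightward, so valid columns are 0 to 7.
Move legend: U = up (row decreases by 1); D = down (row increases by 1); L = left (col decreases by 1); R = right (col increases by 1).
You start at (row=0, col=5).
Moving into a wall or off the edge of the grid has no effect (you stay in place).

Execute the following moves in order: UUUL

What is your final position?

Start: (row=0, col=5)
  [×3]U (up): blocked, stay at (row=0, col=5)
  L (left): blocked, stay at (row=0, col=5)
Final: (row=0, col=5)

Answer: Final position: (row=0, col=5)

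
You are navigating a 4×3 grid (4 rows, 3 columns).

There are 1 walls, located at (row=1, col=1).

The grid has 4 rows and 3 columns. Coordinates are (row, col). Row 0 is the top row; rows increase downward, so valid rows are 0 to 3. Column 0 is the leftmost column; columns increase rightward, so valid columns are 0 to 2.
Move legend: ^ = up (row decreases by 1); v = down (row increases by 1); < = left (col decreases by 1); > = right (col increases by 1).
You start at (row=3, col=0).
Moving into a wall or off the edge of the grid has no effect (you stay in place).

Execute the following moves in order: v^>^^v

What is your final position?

Answer: Final position: (row=3, col=1)

Derivation:
Start: (row=3, col=0)
  v (down): blocked, stay at (row=3, col=0)
  ^ (up): (row=3, col=0) -> (row=2, col=0)
  > (right): (row=2, col=0) -> (row=2, col=1)
  ^ (up): blocked, stay at (row=2, col=1)
  ^ (up): blocked, stay at (row=2, col=1)
  v (down): (row=2, col=1) -> (row=3, col=1)
Final: (row=3, col=1)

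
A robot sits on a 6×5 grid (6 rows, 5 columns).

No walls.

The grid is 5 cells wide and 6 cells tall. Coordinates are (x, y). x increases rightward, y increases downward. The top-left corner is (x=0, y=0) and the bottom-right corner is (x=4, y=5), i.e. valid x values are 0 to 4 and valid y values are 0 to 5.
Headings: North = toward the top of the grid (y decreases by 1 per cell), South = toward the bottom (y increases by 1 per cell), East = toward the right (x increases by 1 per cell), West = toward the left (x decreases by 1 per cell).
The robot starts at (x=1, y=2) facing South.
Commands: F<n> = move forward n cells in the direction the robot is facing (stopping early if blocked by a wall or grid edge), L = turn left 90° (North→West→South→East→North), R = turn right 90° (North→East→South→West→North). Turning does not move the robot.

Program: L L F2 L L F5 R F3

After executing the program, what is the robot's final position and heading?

Answer: Final position: (x=0, y=5), facing West

Derivation:
Start: (x=1, y=2), facing South
  L: turn left, now facing East
  L: turn left, now facing North
  F2: move forward 2, now at (x=1, y=0)
  L: turn left, now facing West
  L: turn left, now facing South
  F5: move forward 5, now at (x=1, y=5)
  R: turn right, now facing West
  F3: move forward 1/3 (blocked), now at (x=0, y=5)
Final: (x=0, y=5), facing West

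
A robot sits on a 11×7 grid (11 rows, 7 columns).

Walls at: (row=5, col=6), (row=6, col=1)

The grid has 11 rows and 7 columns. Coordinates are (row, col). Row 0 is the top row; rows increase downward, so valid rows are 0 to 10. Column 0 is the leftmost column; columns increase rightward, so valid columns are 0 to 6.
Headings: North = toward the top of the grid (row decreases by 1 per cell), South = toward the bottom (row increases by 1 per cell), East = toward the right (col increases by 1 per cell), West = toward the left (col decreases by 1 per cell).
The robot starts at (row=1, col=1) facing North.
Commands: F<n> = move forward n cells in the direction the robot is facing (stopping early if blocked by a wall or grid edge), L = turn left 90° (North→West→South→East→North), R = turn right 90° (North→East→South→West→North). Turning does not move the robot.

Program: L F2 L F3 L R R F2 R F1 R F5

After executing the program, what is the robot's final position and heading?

Start: (row=1, col=1), facing North
  L: turn left, now facing West
  F2: move forward 1/2 (blocked), now at (row=1, col=0)
  L: turn left, now facing South
  F3: move forward 3, now at (row=4, col=0)
  L: turn left, now facing East
  R: turn right, now facing South
  R: turn right, now facing West
  F2: move forward 0/2 (blocked), now at (row=4, col=0)
  R: turn right, now facing North
  F1: move forward 1, now at (row=3, col=0)
  R: turn right, now facing East
  F5: move forward 5, now at (row=3, col=5)
Final: (row=3, col=5), facing East

Answer: Final position: (row=3, col=5), facing East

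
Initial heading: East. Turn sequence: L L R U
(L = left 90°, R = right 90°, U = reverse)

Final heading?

Start: East
  L (left (90° counter-clockwise)) -> North
  L (left (90° counter-clockwise)) -> West
  R (right (90° clockwise)) -> North
  U (U-turn (180°)) -> South
Final: South

Answer: Final heading: South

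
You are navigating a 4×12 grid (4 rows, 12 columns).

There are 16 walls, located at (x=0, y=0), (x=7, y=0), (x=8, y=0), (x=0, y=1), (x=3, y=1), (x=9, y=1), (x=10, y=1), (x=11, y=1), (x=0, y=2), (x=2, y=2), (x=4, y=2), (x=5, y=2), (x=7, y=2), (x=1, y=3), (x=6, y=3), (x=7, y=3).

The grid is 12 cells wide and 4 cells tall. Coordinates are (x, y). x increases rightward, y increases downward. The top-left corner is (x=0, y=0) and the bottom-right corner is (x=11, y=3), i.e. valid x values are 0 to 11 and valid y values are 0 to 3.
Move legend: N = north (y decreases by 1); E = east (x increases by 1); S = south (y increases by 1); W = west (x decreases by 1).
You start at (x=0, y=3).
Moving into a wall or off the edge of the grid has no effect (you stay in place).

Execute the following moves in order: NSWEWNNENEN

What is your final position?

Answer: Final position: (x=0, y=3)

Derivation:
Start: (x=0, y=3)
  N (north): blocked, stay at (x=0, y=3)
  S (south): blocked, stay at (x=0, y=3)
  W (west): blocked, stay at (x=0, y=3)
  E (east): blocked, stay at (x=0, y=3)
  W (west): blocked, stay at (x=0, y=3)
  N (north): blocked, stay at (x=0, y=3)
  N (north): blocked, stay at (x=0, y=3)
  E (east): blocked, stay at (x=0, y=3)
  N (north): blocked, stay at (x=0, y=3)
  E (east): blocked, stay at (x=0, y=3)
  N (north): blocked, stay at (x=0, y=3)
Final: (x=0, y=3)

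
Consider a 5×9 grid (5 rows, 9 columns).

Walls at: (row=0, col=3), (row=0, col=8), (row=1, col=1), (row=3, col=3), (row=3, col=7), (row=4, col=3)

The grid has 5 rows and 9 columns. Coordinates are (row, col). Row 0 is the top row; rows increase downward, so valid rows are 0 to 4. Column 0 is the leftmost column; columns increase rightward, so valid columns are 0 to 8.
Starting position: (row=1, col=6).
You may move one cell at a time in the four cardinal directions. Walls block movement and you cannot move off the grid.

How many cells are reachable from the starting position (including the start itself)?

Answer: Reachable cells: 39

Derivation:
BFS flood-fill from (row=1, col=6):
  Distance 0: (row=1, col=6)
  Distance 1: (row=0, col=6), (row=1, col=5), (row=1, col=7), (row=2, col=6)
  Distance 2: (row=0, col=5), (row=0, col=7), (row=1, col=4), (row=1, col=8), (row=2, col=5), (row=2, col=7), (row=3, col=6)
  Distance 3: (row=0, col=4), (row=1, col=3), (row=2, col=4), (row=2, col=8), (row=3, col=5), (row=4, col=6)
  Distance 4: (row=1, col=2), (row=2, col=3), (row=3, col=4), (row=3, col=8), (row=4, col=5), (row=4, col=7)
  Distance 5: (row=0, col=2), (row=2, col=2), (row=4, col=4), (row=4, col=8)
  Distance 6: (row=0, col=1), (row=2, col=1), (row=3, col=2)
  Distance 7: (row=0, col=0), (row=2, col=0), (row=3, col=1), (row=4, col=2)
  Distance 8: (row=1, col=0), (row=3, col=0), (row=4, col=1)
  Distance 9: (row=4, col=0)
Total reachable: 39 (grid has 39 open cells total)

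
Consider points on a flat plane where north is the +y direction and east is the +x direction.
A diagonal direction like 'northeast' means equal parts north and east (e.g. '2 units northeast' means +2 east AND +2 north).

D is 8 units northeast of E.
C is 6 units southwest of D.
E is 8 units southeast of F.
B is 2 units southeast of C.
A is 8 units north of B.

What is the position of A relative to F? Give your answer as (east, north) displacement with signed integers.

Answer: A is at (east=12, north=0) relative to F.

Derivation:
Place F at the origin (east=0, north=0).
  E is 8 units southeast of F: delta (east=+8, north=-8); E at (east=8, north=-8).
  D is 8 units northeast of E: delta (east=+8, north=+8); D at (east=16, north=0).
  C is 6 units southwest of D: delta (east=-6, north=-6); C at (east=10, north=-6).
  B is 2 units southeast of C: delta (east=+2, north=-2); B at (east=12, north=-8).
  A is 8 units north of B: delta (east=+0, north=+8); A at (east=12, north=0).
Therefore A relative to F: (east=12, north=0).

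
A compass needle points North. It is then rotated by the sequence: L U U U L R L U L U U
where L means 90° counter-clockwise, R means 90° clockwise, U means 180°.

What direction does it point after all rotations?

Answer: Final heading: East

Derivation:
Start: North
  L (left (90° counter-clockwise)) -> West
  U (U-turn (180°)) -> East
  U (U-turn (180°)) -> West
  U (U-turn (180°)) -> East
  L (left (90° counter-clockwise)) -> North
  R (right (90° clockwise)) -> East
  L (left (90° counter-clockwise)) -> North
  U (U-turn (180°)) -> South
  L (left (90° counter-clockwise)) -> East
  U (U-turn (180°)) -> West
  U (U-turn (180°)) -> East
Final: East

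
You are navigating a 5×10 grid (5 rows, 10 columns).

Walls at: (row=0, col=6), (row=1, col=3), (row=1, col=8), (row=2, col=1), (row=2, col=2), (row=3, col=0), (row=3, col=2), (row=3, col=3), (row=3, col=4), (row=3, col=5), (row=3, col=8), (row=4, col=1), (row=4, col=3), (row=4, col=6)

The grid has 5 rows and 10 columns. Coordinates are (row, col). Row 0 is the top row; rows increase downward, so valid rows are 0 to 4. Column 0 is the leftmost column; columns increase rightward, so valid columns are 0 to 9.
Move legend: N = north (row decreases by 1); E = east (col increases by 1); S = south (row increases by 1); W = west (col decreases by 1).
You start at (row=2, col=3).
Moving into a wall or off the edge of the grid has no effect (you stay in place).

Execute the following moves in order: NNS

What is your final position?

Start: (row=2, col=3)
  N (north): blocked, stay at (row=2, col=3)
  N (north): blocked, stay at (row=2, col=3)
  S (south): blocked, stay at (row=2, col=3)
Final: (row=2, col=3)

Answer: Final position: (row=2, col=3)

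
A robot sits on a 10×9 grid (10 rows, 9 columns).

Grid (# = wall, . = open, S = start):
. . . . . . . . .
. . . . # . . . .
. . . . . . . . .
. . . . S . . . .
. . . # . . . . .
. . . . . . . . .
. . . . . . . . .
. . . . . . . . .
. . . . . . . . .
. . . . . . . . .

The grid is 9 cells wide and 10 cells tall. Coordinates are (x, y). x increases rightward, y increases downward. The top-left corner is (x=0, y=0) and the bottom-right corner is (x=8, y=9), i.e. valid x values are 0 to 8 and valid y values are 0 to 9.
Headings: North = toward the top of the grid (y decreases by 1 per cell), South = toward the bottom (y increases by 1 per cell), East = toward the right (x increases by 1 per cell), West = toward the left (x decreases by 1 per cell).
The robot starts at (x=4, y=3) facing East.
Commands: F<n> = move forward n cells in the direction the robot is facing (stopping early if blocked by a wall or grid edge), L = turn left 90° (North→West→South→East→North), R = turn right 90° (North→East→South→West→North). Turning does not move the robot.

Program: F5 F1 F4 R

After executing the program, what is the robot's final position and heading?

Answer: Final position: (x=8, y=3), facing South

Derivation:
Start: (x=4, y=3), facing East
  F5: move forward 4/5 (blocked), now at (x=8, y=3)
  F1: move forward 0/1 (blocked), now at (x=8, y=3)
  F4: move forward 0/4 (blocked), now at (x=8, y=3)
  R: turn right, now facing South
Final: (x=8, y=3), facing South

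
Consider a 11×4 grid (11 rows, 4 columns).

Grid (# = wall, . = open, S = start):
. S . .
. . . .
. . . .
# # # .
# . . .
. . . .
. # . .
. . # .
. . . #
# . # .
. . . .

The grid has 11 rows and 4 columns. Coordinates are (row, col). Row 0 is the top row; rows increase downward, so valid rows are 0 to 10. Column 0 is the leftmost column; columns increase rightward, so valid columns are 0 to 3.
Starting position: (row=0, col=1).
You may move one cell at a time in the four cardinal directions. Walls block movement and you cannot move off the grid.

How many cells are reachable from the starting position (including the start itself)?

BFS flood-fill from (row=0, col=1):
  Distance 0: (row=0, col=1)
  Distance 1: (row=0, col=0), (row=0, col=2), (row=1, col=1)
  Distance 2: (row=0, col=3), (row=1, col=0), (row=1, col=2), (row=2, col=1)
  Distance 3: (row=1, col=3), (row=2, col=0), (row=2, col=2)
  Distance 4: (row=2, col=3)
  Distance 5: (row=3, col=3)
  Distance 6: (row=4, col=3)
  Distance 7: (row=4, col=2), (row=5, col=3)
  Distance 8: (row=4, col=1), (row=5, col=2), (row=6, col=3)
  Distance 9: (row=5, col=1), (row=6, col=2), (row=7, col=3)
  Distance 10: (row=5, col=0)
  Distance 11: (row=6, col=0)
  Distance 12: (row=7, col=0)
  Distance 13: (row=7, col=1), (row=8, col=0)
  Distance 14: (row=8, col=1)
  Distance 15: (row=8, col=2), (row=9, col=1)
  Distance 16: (row=10, col=1)
  Distance 17: (row=10, col=0), (row=10, col=2)
  Distance 18: (row=10, col=3)
  Distance 19: (row=9, col=3)
Total reachable: 35 (grid has 35 open cells total)

Answer: Reachable cells: 35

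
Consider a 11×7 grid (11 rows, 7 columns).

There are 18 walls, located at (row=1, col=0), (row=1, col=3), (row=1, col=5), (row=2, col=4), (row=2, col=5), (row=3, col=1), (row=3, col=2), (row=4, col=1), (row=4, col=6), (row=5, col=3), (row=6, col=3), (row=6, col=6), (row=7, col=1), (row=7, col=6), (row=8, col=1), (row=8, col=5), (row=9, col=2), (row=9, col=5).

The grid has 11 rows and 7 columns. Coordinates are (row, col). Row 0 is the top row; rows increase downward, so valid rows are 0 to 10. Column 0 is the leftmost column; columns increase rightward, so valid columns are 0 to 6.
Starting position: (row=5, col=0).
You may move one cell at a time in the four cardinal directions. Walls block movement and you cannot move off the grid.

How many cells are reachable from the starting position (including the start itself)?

BFS flood-fill from (row=5, col=0):
  Distance 0: (row=5, col=0)
  Distance 1: (row=4, col=0), (row=5, col=1), (row=6, col=0)
  Distance 2: (row=3, col=0), (row=5, col=2), (row=6, col=1), (row=7, col=0)
  Distance 3: (row=2, col=0), (row=4, col=2), (row=6, col=2), (row=8, col=0)
  Distance 4: (row=2, col=1), (row=4, col=3), (row=7, col=2), (row=9, col=0)
  Distance 5: (row=1, col=1), (row=2, col=2), (row=3, col=3), (row=4, col=4), (row=7, col=3), (row=8, col=2), (row=9, col=1), (row=10, col=0)
  Distance 6: (row=0, col=1), (row=1, col=2), (row=2, col=3), (row=3, col=4), (row=4, col=5), (row=5, col=4), (row=7, col=4), (row=8, col=3), (row=10, col=1)
  Distance 7: (row=0, col=0), (row=0, col=2), (row=3, col=5), (row=5, col=5), (row=6, col=4), (row=7, col=5), (row=8, col=4), (row=9, col=3), (row=10, col=2)
  Distance 8: (row=0, col=3), (row=3, col=6), (row=5, col=6), (row=6, col=5), (row=9, col=4), (row=10, col=3)
  Distance 9: (row=0, col=4), (row=2, col=6), (row=10, col=4)
  Distance 10: (row=0, col=5), (row=1, col=4), (row=1, col=6), (row=10, col=5)
  Distance 11: (row=0, col=6), (row=10, col=6)
  Distance 12: (row=9, col=6)
  Distance 13: (row=8, col=6)
Total reachable: 59 (grid has 59 open cells total)

Answer: Reachable cells: 59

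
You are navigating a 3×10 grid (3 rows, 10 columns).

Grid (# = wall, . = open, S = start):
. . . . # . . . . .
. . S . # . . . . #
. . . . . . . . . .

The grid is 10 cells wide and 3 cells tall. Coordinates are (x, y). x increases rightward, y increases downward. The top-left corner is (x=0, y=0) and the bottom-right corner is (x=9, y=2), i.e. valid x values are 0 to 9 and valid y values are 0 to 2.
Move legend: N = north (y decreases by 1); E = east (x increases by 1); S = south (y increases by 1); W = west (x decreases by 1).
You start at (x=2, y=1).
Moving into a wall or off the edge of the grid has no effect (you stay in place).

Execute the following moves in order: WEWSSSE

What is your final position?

Start: (x=2, y=1)
  W (west): (x=2, y=1) -> (x=1, y=1)
  E (east): (x=1, y=1) -> (x=2, y=1)
  W (west): (x=2, y=1) -> (x=1, y=1)
  S (south): (x=1, y=1) -> (x=1, y=2)
  S (south): blocked, stay at (x=1, y=2)
  S (south): blocked, stay at (x=1, y=2)
  E (east): (x=1, y=2) -> (x=2, y=2)
Final: (x=2, y=2)

Answer: Final position: (x=2, y=2)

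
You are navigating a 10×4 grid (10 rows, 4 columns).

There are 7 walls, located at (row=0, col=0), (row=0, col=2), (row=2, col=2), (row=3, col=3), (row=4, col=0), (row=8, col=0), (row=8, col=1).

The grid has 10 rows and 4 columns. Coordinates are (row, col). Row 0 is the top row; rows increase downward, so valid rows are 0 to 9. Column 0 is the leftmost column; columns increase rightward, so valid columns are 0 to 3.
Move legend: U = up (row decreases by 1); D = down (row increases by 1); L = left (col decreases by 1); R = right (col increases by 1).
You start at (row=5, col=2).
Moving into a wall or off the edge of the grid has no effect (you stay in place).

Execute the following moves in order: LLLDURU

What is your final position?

Answer: Final position: (row=4, col=1)

Derivation:
Start: (row=5, col=2)
  L (left): (row=5, col=2) -> (row=5, col=1)
  L (left): (row=5, col=1) -> (row=5, col=0)
  L (left): blocked, stay at (row=5, col=0)
  D (down): (row=5, col=0) -> (row=6, col=0)
  U (up): (row=6, col=0) -> (row=5, col=0)
  R (right): (row=5, col=0) -> (row=5, col=1)
  U (up): (row=5, col=1) -> (row=4, col=1)
Final: (row=4, col=1)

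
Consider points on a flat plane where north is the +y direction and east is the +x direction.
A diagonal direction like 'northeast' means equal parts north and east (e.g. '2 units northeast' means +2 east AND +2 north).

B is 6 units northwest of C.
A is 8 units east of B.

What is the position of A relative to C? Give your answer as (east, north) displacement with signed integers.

Answer: A is at (east=2, north=6) relative to C.

Derivation:
Place C at the origin (east=0, north=0).
  B is 6 units northwest of C: delta (east=-6, north=+6); B at (east=-6, north=6).
  A is 8 units east of B: delta (east=+8, north=+0); A at (east=2, north=6).
Therefore A relative to C: (east=2, north=6).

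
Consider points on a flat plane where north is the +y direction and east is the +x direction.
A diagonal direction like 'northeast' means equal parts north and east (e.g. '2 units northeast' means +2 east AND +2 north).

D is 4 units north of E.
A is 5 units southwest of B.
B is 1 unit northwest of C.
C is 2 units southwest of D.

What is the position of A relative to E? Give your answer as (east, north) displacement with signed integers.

Answer: A is at (east=-8, north=-2) relative to E.

Derivation:
Place E at the origin (east=0, north=0).
  D is 4 units north of E: delta (east=+0, north=+4); D at (east=0, north=4).
  C is 2 units southwest of D: delta (east=-2, north=-2); C at (east=-2, north=2).
  B is 1 unit northwest of C: delta (east=-1, north=+1); B at (east=-3, north=3).
  A is 5 units southwest of B: delta (east=-5, north=-5); A at (east=-8, north=-2).
Therefore A relative to E: (east=-8, north=-2).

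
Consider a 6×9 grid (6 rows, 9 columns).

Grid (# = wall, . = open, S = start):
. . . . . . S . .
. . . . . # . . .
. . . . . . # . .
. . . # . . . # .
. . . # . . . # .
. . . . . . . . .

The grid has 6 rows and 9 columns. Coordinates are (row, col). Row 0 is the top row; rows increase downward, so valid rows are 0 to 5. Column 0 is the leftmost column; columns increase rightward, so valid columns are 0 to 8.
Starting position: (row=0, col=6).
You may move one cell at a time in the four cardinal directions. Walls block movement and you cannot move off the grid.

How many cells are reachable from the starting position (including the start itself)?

BFS flood-fill from (row=0, col=6):
  Distance 0: (row=0, col=6)
  Distance 1: (row=0, col=5), (row=0, col=7), (row=1, col=6)
  Distance 2: (row=0, col=4), (row=0, col=8), (row=1, col=7)
  Distance 3: (row=0, col=3), (row=1, col=4), (row=1, col=8), (row=2, col=7)
  Distance 4: (row=0, col=2), (row=1, col=3), (row=2, col=4), (row=2, col=8)
  Distance 5: (row=0, col=1), (row=1, col=2), (row=2, col=3), (row=2, col=5), (row=3, col=4), (row=3, col=8)
  Distance 6: (row=0, col=0), (row=1, col=1), (row=2, col=2), (row=3, col=5), (row=4, col=4), (row=4, col=8)
  Distance 7: (row=1, col=0), (row=2, col=1), (row=3, col=2), (row=3, col=6), (row=4, col=5), (row=5, col=4), (row=5, col=8)
  Distance 8: (row=2, col=0), (row=3, col=1), (row=4, col=2), (row=4, col=6), (row=5, col=3), (row=5, col=5), (row=5, col=7)
  Distance 9: (row=3, col=0), (row=4, col=1), (row=5, col=2), (row=5, col=6)
  Distance 10: (row=4, col=0), (row=5, col=1)
  Distance 11: (row=5, col=0)
Total reachable: 48 (grid has 48 open cells total)

Answer: Reachable cells: 48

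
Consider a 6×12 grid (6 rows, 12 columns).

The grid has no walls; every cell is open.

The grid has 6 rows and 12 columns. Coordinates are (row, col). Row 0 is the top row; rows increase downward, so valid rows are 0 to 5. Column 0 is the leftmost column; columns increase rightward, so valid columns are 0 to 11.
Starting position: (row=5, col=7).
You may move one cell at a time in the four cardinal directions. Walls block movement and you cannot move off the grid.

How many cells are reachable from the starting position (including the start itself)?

Answer: Reachable cells: 72

Derivation:
BFS flood-fill from (row=5, col=7):
  Distance 0: (row=5, col=7)
  Distance 1: (row=4, col=7), (row=5, col=6), (row=5, col=8)
  Distance 2: (row=3, col=7), (row=4, col=6), (row=4, col=8), (row=5, col=5), (row=5, col=9)
  Distance 3: (row=2, col=7), (row=3, col=6), (row=3, col=8), (row=4, col=5), (row=4, col=9), (row=5, col=4), (row=5, col=10)
  Distance 4: (row=1, col=7), (row=2, col=6), (row=2, col=8), (row=3, col=5), (row=3, col=9), (row=4, col=4), (row=4, col=10), (row=5, col=3), (row=5, col=11)
  Distance 5: (row=0, col=7), (row=1, col=6), (row=1, col=8), (row=2, col=5), (row=2, col=9), (row=3, col=4), (row=3, col=10), (row=4, col=3), (row=4, col=11), (row=5, col=2)
  Distance 6: (row=0, col=6), (row=0, col=8), (row=1, col=5), (row=1, col=9), (row=2, col=4), (row=2, col=10), (row=3, col=3), (row=3, col=11), (row=4, col=2), (row=5, col=1)
  Distance 7: (row=0, col=5), (row=0, col=9), (row=1, col=4), (row=1, col=10), (row=2, col=3), (row=2, col=11), (row=3, col=2), (row=4, col=1), (row=5, col=0)
  Distance 8: (row=0, col=4), (row=0, col=10), (row=1, col=3), (row=1, col=11), (row=2, col=2), (row=3, col=1), (row=4, col=0)
  Distance 9: (row=0, col=3), (row=0, col=11), (row=1, col=2), (row=2, col=1), (row=3, col=0)
  Distance 10: (row=0, col=2), (row=1, col=1), (row=2, col=0)
  Distance 11: (row=0, col=1), (row=1, col=0)
  Distance 12: (row=0, col=0)
Total reachable: 72 (grid has 72 open cells total)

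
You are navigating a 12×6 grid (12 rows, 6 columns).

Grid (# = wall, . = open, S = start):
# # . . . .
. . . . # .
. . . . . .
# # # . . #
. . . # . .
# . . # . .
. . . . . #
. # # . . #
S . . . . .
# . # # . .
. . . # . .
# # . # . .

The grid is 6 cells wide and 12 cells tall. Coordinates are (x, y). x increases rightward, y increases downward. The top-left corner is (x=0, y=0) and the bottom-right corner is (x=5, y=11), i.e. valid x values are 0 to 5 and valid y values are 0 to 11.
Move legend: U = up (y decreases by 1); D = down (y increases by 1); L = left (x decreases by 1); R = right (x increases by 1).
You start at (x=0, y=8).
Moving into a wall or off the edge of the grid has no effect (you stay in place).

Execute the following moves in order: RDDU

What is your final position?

Answer: Final position: (x=1, y=9)

Derivation:
Start: (x=0, y=8)
  R (right): (x=0, y=8) -> (x=1, y=8)
  D (down): (x=1, y=8) -> (x=1, y=9)
  D (down): (x=1, y=9) -> (x=1, y=10)
  U (up): (x=1, y=10) -> (x=1, y=9)
Final: (x=1, y=9)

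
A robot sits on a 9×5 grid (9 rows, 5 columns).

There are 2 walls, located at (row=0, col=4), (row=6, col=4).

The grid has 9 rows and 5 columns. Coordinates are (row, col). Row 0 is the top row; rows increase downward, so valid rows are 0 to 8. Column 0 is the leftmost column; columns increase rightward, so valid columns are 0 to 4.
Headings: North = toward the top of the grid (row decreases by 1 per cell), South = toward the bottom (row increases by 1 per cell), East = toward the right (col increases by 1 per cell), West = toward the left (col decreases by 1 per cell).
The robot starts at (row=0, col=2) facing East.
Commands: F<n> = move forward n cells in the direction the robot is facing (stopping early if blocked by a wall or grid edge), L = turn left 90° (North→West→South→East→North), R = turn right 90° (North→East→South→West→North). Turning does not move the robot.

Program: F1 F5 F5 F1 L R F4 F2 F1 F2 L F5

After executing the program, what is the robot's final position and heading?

Answer: Final position: (row=0, col=3), facing North

Derivation:
Start: (row=0, col=2), facing East
  F1: move forward 1, now at (row=0, col=3)
  F5: move forward 0/5 (blocked), now at (row=0, col=3)
  F5: move forward 0/5 (blocked), now at (row=0, col=3)
  F1: move forward 0/1 (blocked), now at (row=0, col=3)
  L: turn left, now facing North
  R: turn right, now facing East
  F4: move forward 0/4 (blocked), now at (row=0, col=3)
  F2: move forward 0/2 (blocked), now at (row=0, col=3)
  F1: move forward 0/1 (blocked), now at (row=0, col=3)
  F2: move forward 0/2 (blocked), now at (row=0, col=3)
  L: turn left, now facing North
  F5: move forward 0/5 (blocked), now at (row=0, col=3)
Final: (row=0, col=3), facing North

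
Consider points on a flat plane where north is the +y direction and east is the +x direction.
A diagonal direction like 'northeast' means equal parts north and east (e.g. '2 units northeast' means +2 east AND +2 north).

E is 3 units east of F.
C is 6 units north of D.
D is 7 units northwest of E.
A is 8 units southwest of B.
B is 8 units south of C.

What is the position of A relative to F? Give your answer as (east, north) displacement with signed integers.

Answer: A is at (east=-12, north=-3) relative to F.

Derivation:
Place F at the origin (east=0, north=0).
  E is 3 units east of F: delta (east=+3, north=+0); E at (east=3, north=0).
  D is 7 units northwest of E: delta (east=-7, north=+7); D at (east=-4, north=7).
  C is 6 units north of D: delta (east=+0, north=+6); C at (east=-4, north=13).
  B is 8 units south of C: delta (east=+0, north=-8); B at (east=-4, north=5).
  A is 8 units southwest of B: delta (east=-8, north=-8); A at (east=-12, north=-3).
Therefore A relative to F: (east=-12, north=-3).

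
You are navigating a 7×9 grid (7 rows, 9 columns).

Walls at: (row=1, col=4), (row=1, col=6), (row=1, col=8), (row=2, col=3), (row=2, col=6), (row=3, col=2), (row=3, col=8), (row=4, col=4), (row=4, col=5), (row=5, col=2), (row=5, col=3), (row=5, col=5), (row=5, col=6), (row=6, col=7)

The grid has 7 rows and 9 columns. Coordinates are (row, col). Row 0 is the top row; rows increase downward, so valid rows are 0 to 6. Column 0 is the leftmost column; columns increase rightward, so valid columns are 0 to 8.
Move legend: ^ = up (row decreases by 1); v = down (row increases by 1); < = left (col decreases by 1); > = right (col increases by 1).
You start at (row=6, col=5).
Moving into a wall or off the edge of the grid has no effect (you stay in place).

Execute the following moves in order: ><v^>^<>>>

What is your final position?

Answer: Final position: (row=6, col=6)

Derivation:
Start: (row=6, col=5)
  > (right): (row=6, col=5) -> (row=6, col=6)
  < (left): (row=6, col=6) -> (row=6, col=5)
  v (down): blocked, stay at (row=6, col=5)
  ^ (up): blocked, stay at (row=6, col=5)
  > (right): (row=6, col=5) -> (row=6, col=6)
  ^ (up): blocked, stay at (row=6, col=6)
  < (left): (row=6, col=6) -> (row=6, col=5)
  > (right): (row=6, col=5) -> (row=6, col=6)
  > (right): blocked, stay at (row=6, col=6)
  > (right): blocked, stay at (row=6, col=6)
Final: (row=6, col=6)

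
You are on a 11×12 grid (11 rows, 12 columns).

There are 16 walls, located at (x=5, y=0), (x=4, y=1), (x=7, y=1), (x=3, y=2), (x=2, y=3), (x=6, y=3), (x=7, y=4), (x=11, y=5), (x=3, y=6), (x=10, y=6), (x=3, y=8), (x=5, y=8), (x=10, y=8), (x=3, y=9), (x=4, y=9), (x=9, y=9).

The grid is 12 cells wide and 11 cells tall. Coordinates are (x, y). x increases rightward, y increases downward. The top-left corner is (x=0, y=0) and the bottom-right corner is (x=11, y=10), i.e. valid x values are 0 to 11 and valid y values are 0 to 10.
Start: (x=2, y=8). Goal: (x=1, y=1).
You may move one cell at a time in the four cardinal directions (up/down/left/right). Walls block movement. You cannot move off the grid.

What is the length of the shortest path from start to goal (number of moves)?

Answer: Shortest path length: 8

Derivation:
BFS from (x=2, y=8) until reaching (x=1, y=1):
  Distance 0: (x=2, y=8)
  Distance 1: (x=2, y=7), (x=1, y=8), (x=2, y=9)
  Distance 2: (x=2, y=6), (x=1, y=7), (x=3, y=7), (x=0, y=8), (x=1, y=9), (x=2, y=10)
  Distance 3: (x=2, y=5), (x=1, y=6), (x=0, y=7), (x=4, y=7), (x=0, y=9), (x=1, y=10), (x=3, y=10)
  Distance 4: (x=2, y=4), (x=1, y=5), (x=3, y=5), (x=0, y=6), (x=4, y=6), (x=5, y=7), (x=4, y=8), (x=0, y=10), (x=4, y=10)
  Distance 5: (x=1, y=4), (x=3, y=4), (x=0, y=5), (x=4, y=5), (x=5, y=6), (x=6, y=7), (x=5, y=10)
  Distance 6: (x=1, y=3), (x=3, y=3), (x=0, y=4), (x=4, y=4), (x=5, y=5), (x=6, y=6), (x=7, y=7), (x=6, y=8), (x=5, y=9), (x=6, y=10)
  Distance 7: (x=1, y=2), (x=0, y=3), (x=4, y=3), (x=5, y=4), (x=6, y=5), (x=7, y=6), (x=8, y=7), (x=7, y=8), (x=6, y=9), (x=7, y=10)
  Distance 8: (x=1, y=1), (x=0, y=2), (x=2, y=2), (x=4, y=2), (x=5, y=3), (x=6, y=4), (x=7, y=5), (x=8, y=6), (x=9, y=7), (x=8, y=8), (x=7, y=9), (x=8, y=10)  <- goal reached here
One shortest path (8 moves): (x=2, y=8) -> (x=1, y=8) -> (x=1, y=7) -> (x=1, y=6) -> (x=1, y=5) -> (x=1, y=4) -> (x=1, y=3) -> (x=1, y=2) -> (x=1, y=1)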